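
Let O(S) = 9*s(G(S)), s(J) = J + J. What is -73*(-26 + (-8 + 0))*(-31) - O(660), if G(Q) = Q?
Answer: -88822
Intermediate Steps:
s(J) = 2*J
O(S) = 18*S (O(S) = 9*(2*S) = 18*S)
-73*(-26 + (-8 + 0))*(-31) - O(660) = -73*(-26 + (-8 + 0))*(-31) - 18*660 = -73*(-26 - 8)*(-31) - 1*11880 = -73*(-34)*(-31) - 11880 = 2482*(-31) - 11880 = -76942 - 11880 = -88822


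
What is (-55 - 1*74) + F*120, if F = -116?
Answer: -14049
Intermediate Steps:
(-55 - 1*74) + F*120 = (-55 - 1*74) - 116*120 = (-55 - 74) - 13920 = -129 - 13920 = -14049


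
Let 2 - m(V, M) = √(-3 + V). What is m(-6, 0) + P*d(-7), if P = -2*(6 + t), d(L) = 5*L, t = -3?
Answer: 212 - 3*I ≈ 212.0 - 3.0*I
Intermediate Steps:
m(V, M) = 2 - √(-3 + V)
P = -6 (P = -2*(6 - 3) = -2*3 = -6)
m(-6, 0) + P*d(-7) = (2 - √(-3 - 6)) - 30*(-7) = (2 - √(-9)) - 6*(-35) = (2 - 3*I) + 210 = 212 - 3*I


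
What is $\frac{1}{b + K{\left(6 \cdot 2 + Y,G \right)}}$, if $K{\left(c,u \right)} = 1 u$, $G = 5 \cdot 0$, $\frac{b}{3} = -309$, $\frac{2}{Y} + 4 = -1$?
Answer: $- \frac{1}{927} \approx -0.0010787$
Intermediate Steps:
$Y = - \frac{2}{5}$ ($Y = \frac{2}{-4 - 1} = \frac{2}{-5} = 2 \left(- \frac{1}{5}\right) = - \frac{2}{5} \approx -0.4$)
$b = -927$ ($b = 3 \left(-309\right) = -927$)
$G = 0$
$K{\left(c,u \right)} = u$
$\frac{1}{b + K{\left(6 \cdot 2 + Y,G \right)}} = \frac{1}{-927 + 0} = \frac{1}{-927} = - \frac{1}{927}$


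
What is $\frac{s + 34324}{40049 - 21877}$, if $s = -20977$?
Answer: $\frac{13347}{18172} \approx 0.73448$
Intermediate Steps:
$\frac{s + 34324}{40049 - 21877} = \frac{-20977 + 34324}{40049 - 21877} = \frac{13347}{40049 - 21877} = \frac{13347}{18172}$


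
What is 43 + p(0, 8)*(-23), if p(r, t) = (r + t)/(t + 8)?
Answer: 63/2 ≈ 31.500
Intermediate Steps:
p(r, t) = (r + t)/(8 + t)
43 + p(0, 8)*(-23) = 43 + ((0 + 8)/(8 + 8))*(-23) = 43 + (8/16)*(-23) = 43 + ((1/16)*8)*(-23) = 43 + (1/2)*(-23) = 43 - 23/2 = 63/2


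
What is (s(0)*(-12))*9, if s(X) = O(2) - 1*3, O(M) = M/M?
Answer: 216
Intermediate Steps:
O(M) = 1
s(X) = -2 (s(X) = 1 - 1*3 = 1 - 3 = -2)
(s(0)*(-12))*9 = -2*(-12)*9 = 24*9 = 216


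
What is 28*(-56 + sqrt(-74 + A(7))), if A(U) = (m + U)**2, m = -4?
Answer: -1568 + 28*I*sqrt(65) ≈ -1568.0 + 225.74*I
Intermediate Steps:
A(U) = (-4 + U)**2
28*(-56 + sqrt(-74 + A(7))) = 28*(-56 + sqrt(-74 + (-4 + 7)**2)) = 28*(-56 + sqrt(-74 + 3**2)) = 28*(-56 + sqrt(-74 + 9)) = 28*(-56 + sqrt(-65)) = 28*(-56 + I*sqrt(65)) = -1568 + 28*I*sqrt(65)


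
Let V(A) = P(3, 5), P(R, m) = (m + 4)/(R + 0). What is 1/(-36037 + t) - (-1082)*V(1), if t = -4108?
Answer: 130310669/40145 ≈ 3246.0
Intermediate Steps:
P(R, m) = (4 + m)/R
V(A) = 3 (V(A) = (4 + 5)/3 = (⅓)*9 = 3)
1/(-36037 + t) - (-1082)*V(1) = 1/(-36037 - 4108) - (-1082)*3 = 1/(-40145) - 1*(-3246) = -1/40145 + 3246 = 130310669/40145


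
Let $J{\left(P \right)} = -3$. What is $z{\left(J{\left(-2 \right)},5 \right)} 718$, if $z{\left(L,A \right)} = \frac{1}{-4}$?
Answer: $- \frac{359}{2} \approx -179.5$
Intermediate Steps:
$z{\left(L,A \right)} = - \frac{1}{4}$
$z{\left(J{\left(-2 \right)},5 \right)} 718 = \left(- \frac{1}{4}\right) 718 = - \frac{359}{2}$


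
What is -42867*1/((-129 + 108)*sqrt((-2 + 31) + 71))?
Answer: 14289/70 ≈ 204.13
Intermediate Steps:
-42867*1/((-129 + 108)*sqrt((-2 + 31) + 71)) = -42867*(-1/(21*sqrt(29 + 71))) = -42867/(sqrt(100)*(-21)) = -42867/(10*(-21)) = -42867/(-210) = -42867*(-1/210) = 14289/70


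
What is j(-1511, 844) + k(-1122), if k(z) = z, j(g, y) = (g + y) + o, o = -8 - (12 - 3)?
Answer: -1806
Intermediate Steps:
o = -17 (o = -8 - 1*9 = -8 - 9 = -17)
j(g, y) = -17 + g + y (j(g, y) = (g + y) - 17 = -17 + g + y)
j(-1511, 844) + k(-1122) = (-17 - 1511 + 844) - 1122 = -684 - 1122 = -1806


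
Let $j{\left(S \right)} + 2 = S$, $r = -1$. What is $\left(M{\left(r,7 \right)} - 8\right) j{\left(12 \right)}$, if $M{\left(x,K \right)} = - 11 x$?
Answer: $30$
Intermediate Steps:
$j{\left(S \right)} = -2 + S$
$\left(M{\left(r,7 \right)} - 8\right) j{\left(12 \right)} = \left(\left(-11\right) \left(-1\right) - 8\right) \left(-2 + 12\right) = \left(11 - 8\right) 10 = 3 \cdot 10 = 30$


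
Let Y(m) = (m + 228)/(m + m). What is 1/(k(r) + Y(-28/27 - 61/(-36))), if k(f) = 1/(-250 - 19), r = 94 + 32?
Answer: 38198/6642813 ≈ 0.0057503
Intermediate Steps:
Y(m) = (228 + m)/(2*m) (Y(m) = (228 + m)/((2*m)) = (228 + m)*(1/(2*m)) = (228 + m)/(2*m))
r = 126
k(f) = -1/269 (k(f) = 1/(-269) = -1/269)
1/(k(r) + Y(-28/27 - 61/(-36))) = 1/(-1/269 + (228 + (-28/27 - 61/(-36)))/(2*(-28/27 - 61/(-36)))) = 1/(-1/269 + (228 + (-28*1/27 - 61*(-1/36)))/(2*(-28*1/27 - 61*(-1/36)))) = 1/(-1/269 + (228 + (-28/27 + 61/36))/(2*(-28/27 + 61/36))) = 1/(-1/269 + (228 + 71/108)/(2*(71/108))) = 1/(-1/269 + (½)*(108/71)*(24695/108)) = 1/(-1/269 + 24695/142) = 1/(6642813/38198) = 38198/6642813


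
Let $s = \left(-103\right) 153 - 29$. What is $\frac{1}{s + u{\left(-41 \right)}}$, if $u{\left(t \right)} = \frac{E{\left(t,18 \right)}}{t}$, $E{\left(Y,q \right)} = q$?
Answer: $- \frac{41}{647326} \approx -6.3338 \cdot 10^{-5}$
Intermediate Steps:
$s = -15788$ ($s = -15759 - 29 = -15788$)
$u{\left(t \right)} = \frac{18}{t}$
$\frac{1}{s + u{\left(-41 \right)}} = \frac{1}{-15788 + \frac{18}{-41}} = \frac{1}{-15788 + 18 \left(- \frac{1}{41}\right)} = \frac{1}{-15788 - \frac{18}{41}} = \frac{1}{- \frac{647326}{41}} = - \frac{41}{647326}$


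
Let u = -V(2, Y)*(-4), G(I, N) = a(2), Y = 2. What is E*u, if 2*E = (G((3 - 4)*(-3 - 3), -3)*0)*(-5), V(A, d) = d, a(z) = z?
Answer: 0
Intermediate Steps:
G(I, N) = 2
E = 0 (E = ((2*0)*(-5))/2 = (0*(-5))/2 = (½)*0 = 0)
u = 8 (u = -1*2*(-4) = -2*(-4) = 8)
E*u = 0*8 = 0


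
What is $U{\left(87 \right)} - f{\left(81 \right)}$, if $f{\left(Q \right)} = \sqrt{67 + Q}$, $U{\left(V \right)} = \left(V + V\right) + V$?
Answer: $261 - 2 \sqrt{37} \approx 248.83$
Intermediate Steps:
$U{\left(V \right)} = 3 V$ ($U{\left(V \right)} = 2 V + V = 3 V$)
$U{\left(87 \right)} - f{\left(81 \right)} = 3 \cdot 87 - \sqrt{67 + 81} = 261 - \sqrt{148} = 261 - 2 \sqrt{37}$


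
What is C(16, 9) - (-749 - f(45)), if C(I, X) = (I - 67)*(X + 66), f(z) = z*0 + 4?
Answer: -3072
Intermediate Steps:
f(z) = 4 (f(z) = 0 + 4 = 4)
C(I, X) = (-67 + I)*(66 + X)
C(16, 9) - (-749 - f(45)) = (-4422 - 67*9 + 66*16 + 16*9) - (-749 - 1*4) = (-4422 - 603 + 1056 + 144) - (-749 - 4) = -3825 - 1*(-753) = -3825 + 753 = -3072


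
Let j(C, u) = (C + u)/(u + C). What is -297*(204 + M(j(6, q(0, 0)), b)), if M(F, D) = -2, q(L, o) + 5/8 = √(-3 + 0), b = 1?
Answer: -59994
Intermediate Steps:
q(L, o) = -5/8 + I*√3 (q(L, o) = -5/8 + √(-3 + 0) = -5/8 + √(-3) = -5/8 + I*√3)
j(C, u) = 1 (j(C, u) = (C + u)/(C + u) = 1)
-297*(204 + M(j(6, q(0, 0)), b)) = -297*(204 - 2) = -297*202 = -59994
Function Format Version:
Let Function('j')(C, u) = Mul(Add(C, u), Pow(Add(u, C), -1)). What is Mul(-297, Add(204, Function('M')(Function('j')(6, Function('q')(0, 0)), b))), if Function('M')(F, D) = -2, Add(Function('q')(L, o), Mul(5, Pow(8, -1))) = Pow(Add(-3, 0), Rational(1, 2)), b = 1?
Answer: -59994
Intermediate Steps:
Function('q')(L, o) = Add(Rational(-5, 8), Mul(I, Pow(3, Rational(1, 2)))) (Function('q')(L, o) = Add(Rational(-5, 8), Pow(Add(-3, 0), Rational(1, 2))) = Add(Rational(-5, 8), Pow(-3, Rational(1, 2))) = Add(Rational(-5, 8), Mul(I, Pow(3, Rational(1, 2)))))
Function('j')(C, u) = 1 (Function('j')(C, u) = Mul(Add(C, u), Pow(Add(C, u), -1)) = 1)
Mul(-297, Add(204, Function('M')(Function('j')(6, Function('q')(0, 0)), b))) = Mul(-297, Add(204, -2)) = Mul(-297, 202) = -59994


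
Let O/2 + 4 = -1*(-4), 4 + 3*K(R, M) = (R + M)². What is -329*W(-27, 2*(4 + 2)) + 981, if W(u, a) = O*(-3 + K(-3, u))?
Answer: 981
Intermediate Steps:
K(R, M) = -4/3 + (M + R)²/3 (K(R, M) = -4/3 + (R + M)²/3 = -4/3 + (M + R)²/3)
O = 0 (O = -8 + 2*(-1*(-4)) = -8 + 2*4 = -8 + 8 = 0)
W(u, a) = 0 (W(u, a) = 0*(-3 + (-4/3 + (u - 3)²/3)) = 0*(-3 + (-4/3 + (-3 + u)²/3)) = 0*(-13/3 + (-3 + u)²/3) = 0)
-329*W(-27, 2*(4 + 2)) + 981 = -329*0 + 981 = 0 + 981 = 981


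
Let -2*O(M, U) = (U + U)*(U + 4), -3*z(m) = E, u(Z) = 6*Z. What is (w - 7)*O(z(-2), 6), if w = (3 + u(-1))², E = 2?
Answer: -120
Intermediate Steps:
w = 9 (w = (3 + 6*(-1))² = (3 - 6)² = (-3)² = 9)
z(m) = -⅔ (z(m) = -⅓*2 = -⅔)
O(M, U) = -U*(4 + U) (O(M, U) = -(U + U)*(U + 4)/2 = -2*U*(4 + U)/2 = -U*(4 + U))
(w - 7)*O(z(-2), 6) = (9 - 7)*(-1*6*(4 + 6)) = 2*(-1*6*10) = 2*(-60) = -120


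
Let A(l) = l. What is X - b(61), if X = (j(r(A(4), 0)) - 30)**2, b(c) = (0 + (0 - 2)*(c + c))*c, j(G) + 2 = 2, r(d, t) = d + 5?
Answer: 15784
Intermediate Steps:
r(d, t) = 5 + d
j(G) = 0 (j(G) = -2 + 2 = 0)
b(c) = -4*c**2 (b(c) = (0 - 4*c)*c = (-4*c)*c = -4*c**2)
X = 900 (X = (0 - 30)**2 = (-30)**2 = 900)
X - b(61) = 900 - (-4)*61**2 = 900 - (-4)*3721 = 900 - 1*(-14884) = 900 + 14884 = 15784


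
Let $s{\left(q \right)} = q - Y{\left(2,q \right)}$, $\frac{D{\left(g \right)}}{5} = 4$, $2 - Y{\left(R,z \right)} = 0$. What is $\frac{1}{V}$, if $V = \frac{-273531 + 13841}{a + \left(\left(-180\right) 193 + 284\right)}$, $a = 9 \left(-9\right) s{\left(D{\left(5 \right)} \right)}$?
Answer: $\frac{17957}{129845} \approx 0.1383$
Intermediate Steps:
$Y{\left(R,z \right)} = 2$ ($Y{\left(R,z \right)} = 2 - 0 = 2 + 0 = 2$)
$D{\left(g \right)} = 20$ ($D{\left(g \right)} = 5 \cdot 4 = 20$)
$s{\left(q \right)} = -2 + q$ ($s{\left(q \right)} = q - 2 = -2 + q$)
$a = -1458$ ($a = 9 \left(-9\right) \left(-2 + 20\right) = \left(-81\right) 18 = -1458$)
$V = \frac{129845}{17957}$ ($V = \frac{-273531 + 13841}{-1458 + \left(\left(-180\right) 193 + 284\right)} = - \frac{259690}{-1458 + \left(-34740 + 284\right)} = - \frac{259690}{-1458 - 34456} = - \frac{259690}{-35914} = \left(-259690\right) \left(- \frac{1}{35914}\right) = \frac{129845}{17957} \approx 7.2309$)
$\frac{1}{V} = \frac{1}{\frac{129845}{17957}} = \frac{17957}{129845}$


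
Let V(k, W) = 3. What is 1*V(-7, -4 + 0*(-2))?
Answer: 3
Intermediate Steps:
1*V(-7, -4 + 0*(-2)) = 1*3 = 3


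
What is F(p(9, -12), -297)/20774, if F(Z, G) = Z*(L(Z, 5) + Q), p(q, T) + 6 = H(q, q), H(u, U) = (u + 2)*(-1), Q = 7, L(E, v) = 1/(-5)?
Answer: -17/3055 ≈ -0.0055646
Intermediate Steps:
L(E, v) = -1/5
H(u, U) = -2 - u (H(u, U) = (2 + u)*(-1) = -2 - u)
p(q, T) = -8 - q (p(q, T) = -6 + (-2 - q) = -8 - q)
F(Z, G) = 34*Z/5 (F(Z, G) = Z*(-1/5 + 7) = Z*(34/5) = 34*Z/5)
F(p(9, -12), -297)/20774 = (34*(-8 - 1*9)/5)/20774 = (34*(-8 - 9)/5)*(1/20774) = ((34/5)*(-17))*(1/20774) = -578/5*1/20774 = -17/3055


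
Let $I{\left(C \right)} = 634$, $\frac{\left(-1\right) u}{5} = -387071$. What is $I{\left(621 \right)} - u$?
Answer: $-1934721$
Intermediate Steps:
$u = 1935355$ ($u = \left(-5\right) \left(-387071\right) = 1935355$)
$I{\left(621 \right)} - u = 634 - 1935355 = -1934721$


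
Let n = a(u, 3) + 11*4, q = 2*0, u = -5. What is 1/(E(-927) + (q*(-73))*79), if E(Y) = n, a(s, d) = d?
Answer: 1/47 ≈ 0.021277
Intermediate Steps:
q = 0
n = 47 (n = 3 + 11*4 = 3 + 44 = 47)
E(Y) = 47
1/(E(-927) + (q*(-73))*79) = 1/(47 + (0*(-73))*79) = 1/(47 + 0*79) = 1/(47 + 0) = 1/47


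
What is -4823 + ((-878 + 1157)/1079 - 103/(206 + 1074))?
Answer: -6660895777/1381120 ≈ -4822.8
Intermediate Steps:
-4823 + ((-878 + 1157)/1079 - 103/(206 + 1074)) = -4823 + (279*(1/1079) - 103/1280) = -4823 + (279/1079 - 103*1/1280) = -4823 + (279/1079 - 103/1280) = -4823 + 245983/1381120 = -6660895777/1381120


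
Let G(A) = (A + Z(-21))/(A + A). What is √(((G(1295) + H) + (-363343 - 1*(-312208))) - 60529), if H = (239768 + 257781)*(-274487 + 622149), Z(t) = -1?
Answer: √290089719704055215/1295 ≈ 4.1591e+5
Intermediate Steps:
H = 172978880438 (H = 497549*347662 = 172978880438)
G(A) = (-1 + A)/(2*A) (G(A) = (A - 1)/(A + A) = (-1 + A)/((2*A)) = (-1 + A)*(1/(2*A)) = (-1 + A)/(2*A))
√(((G(1295) + H) + (-363343 - 1*(-312208))) - 60529) = √((((½)*(-1 + 1295)/1295 + 172978880438) + (-363343 - 1*(-312208))) - 60529) = √((((½)*(1/1295)*1294 + 172978880438) + (-363343 + 312208)) - 60529) = √(((647/1295 + 172978880438) - 51135) - 60529) = √((224007650167857/1295 - 51135) - 60529) = √(224007583948032/1295 - 60529) = √(224007505562977/1295) = √290089719704055215/1295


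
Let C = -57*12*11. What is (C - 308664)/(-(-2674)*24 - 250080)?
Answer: 8783/5164 ≈ 1.7008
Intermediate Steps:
C = -7524 (C = -684*11 = -7524)
(C - 308664)/(-(-2674)*24 - 250080) = (-7524 - 308664)/(-(-2674)*24 - 250080) = -316188/(-2674*(-24) - 250080) = -316188/(64176 - 250080) = -316188/(-185904) = -316188*(-1/185904) = 8783/5164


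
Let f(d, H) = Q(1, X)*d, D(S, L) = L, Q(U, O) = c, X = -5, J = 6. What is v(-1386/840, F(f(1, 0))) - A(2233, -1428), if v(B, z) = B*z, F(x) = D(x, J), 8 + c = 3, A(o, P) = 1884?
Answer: -18939/10 ≈ -1893.9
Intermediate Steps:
c = -5 (c = -8 + 3 = -5)
Q(U, O) = -5
f(d, H) = -5*d
F(x) = 6
v(-1386/840, F(f(1, 0))) - A(2233, -1428) = -1386/840*6 - 1*1884 = -1386*1/840*6 - 1884 = -33/20*6 - 1884 = -99/10 - 1884 = -18939/10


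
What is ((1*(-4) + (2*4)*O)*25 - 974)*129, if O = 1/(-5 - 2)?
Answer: -995622/7 ≈ -1.4223e+5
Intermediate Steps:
O = -1/7 (O = 1/(-7) = -1/7 ≈ -0.14286)
((1*(-4) + (2*4)*O)*25 - 974)*129 = ((1*(-4) + (2*4)*(-1/7))*25 - 974)*129 = ((-4 + 8*(-1/7))*25 - 974)*129 = ((-4 - 8/7)*25 - 974)*129 = (-36/7*25 - 974)*129 = (-900/7 - 974)*129 = -7718/7*129 = -995622/7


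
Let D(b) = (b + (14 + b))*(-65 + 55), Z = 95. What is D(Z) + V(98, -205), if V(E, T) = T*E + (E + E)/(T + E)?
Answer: -2368106/107 ≈ -22132.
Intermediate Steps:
D(b) = -140 - 20*b (D(b) = (14 + 2*b)*(-10) = -140 - 20*b)
V(E, T) = E*T + 2*E/(E + T) (V(E, T) = E*T + (2*E)/(E + T) = E*T + 2*E/(E + T))
D(Z) + V(98, -205) = (-140 - 20*95) + 98*(2 + (-205)² + 98*(-205))/(98 - 205) = (-140 - 1900) + 98*(2 + 42025 - 20090)/(-107) = -2040 + 98*(-1/107)*21937 = -2040 - 2149826/107 = -2368106/107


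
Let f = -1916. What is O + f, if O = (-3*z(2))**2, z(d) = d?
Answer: -1880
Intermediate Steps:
O = 36 (O = (-3*2)**2 = (-6)**2 = 36)
O + f = 36 - 1916 = -1880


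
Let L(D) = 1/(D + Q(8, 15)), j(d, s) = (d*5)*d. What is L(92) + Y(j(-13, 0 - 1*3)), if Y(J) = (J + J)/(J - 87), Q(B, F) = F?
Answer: 90794/40553 ≈ 2.2389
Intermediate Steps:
j(d, s) = 5*d² (j(d, s) = (5*d)*d = 5*d²)
L(D) = 1/(15 + D) (L(D) = 1/(D + 15) = 1/(15 + D))
Y(J) = 2*J/(-87 + J) (Y(J) = (2*J)/(-87 + J) = 2*J/(-87 + J))
L(92) + Y(j(-13, 0 - 1*3)) = 1/(15 + 92) + 2*(5*(-13)²)/(-87 + 5*(-13)²) = 1/107 + 2*(5*169)/(-87 + 5*169) = 1/107 + 2*845/(-87 + 845) = 1/107 + 2*845/758 = 1/107 + 2*845*(1/758) = 1/107 + 845/379 = 90794/40553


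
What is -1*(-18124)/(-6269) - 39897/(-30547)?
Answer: -27592685/17409013 ≈ -1.5850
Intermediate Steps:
-1*(-18124)/(-6269) - 39897/(-30547) = 18124*(-1/6269) - 39897*(-1/30547) = -18124/6269 + 3627/2777 = -27592685/17409013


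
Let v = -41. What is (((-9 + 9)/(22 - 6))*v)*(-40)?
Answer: 0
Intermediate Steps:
(((-9 + 9)/(22 - 6))*v)*(-40) = (((-9 + 9)/(22 - 6))*(-41))*(-40) = ((0/16)*(-41))*(-40) = ((0*(1/16))*(-41))*(-40) = (0*(-41))*(-40) = 0*(-40) = 0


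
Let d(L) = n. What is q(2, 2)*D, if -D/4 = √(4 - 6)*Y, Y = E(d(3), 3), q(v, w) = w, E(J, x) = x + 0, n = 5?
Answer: -24*I*√2 ≈ -33.941*I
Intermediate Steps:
d(L) = 5
E(J, x) = x
Y = 3
D = -12*I*√2 (D = -4*√(4 - 6)*3 = -4*√(-2)*3 = -4*I*√2*3 = -12*I*√2 ≈ -16.971*I)
q(2, 2)*D = 2*(-12*I*√2) = -24*I*√2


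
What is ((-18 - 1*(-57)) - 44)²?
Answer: 25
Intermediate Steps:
((-18 - 1*(-57)) - 44)² = ((-18 + 57) - 44)² = (39 - 44)² = (-5)² = 25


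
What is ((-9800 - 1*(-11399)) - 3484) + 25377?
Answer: 23492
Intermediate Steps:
((-9800 - 1*(-11399)) - 3484) + 25377 = ((-9800 + 11399) - 3484) + 25377 = (1599 - 3484) + 25377 = -1885 + 25377 = 23492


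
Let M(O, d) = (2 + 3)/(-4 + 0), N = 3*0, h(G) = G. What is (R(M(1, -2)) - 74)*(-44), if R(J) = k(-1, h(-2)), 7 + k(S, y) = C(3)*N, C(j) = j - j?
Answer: 3564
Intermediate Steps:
C(j) = 0
N = 0
M(O, d) = -5/4 (M(O, d) = 5/(-4) = 5*(-1/4) = -5/4)
k(S, y) = -7 (k(S, y) = -7 + 0*0 = -7 + 0 = -7)
R(J) = -7
(R(M(1, -2)) - 74)*(-44) = (-7 - 74)*(-44) = -81*(-44) = 3564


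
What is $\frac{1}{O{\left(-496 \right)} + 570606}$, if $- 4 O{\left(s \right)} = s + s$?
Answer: $\frac{1}{570854} \approx 1.7518 \cdot 10^{-6}$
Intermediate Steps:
$O{\left(s \right)} = - \frac{s}{2}$ ($O{\left(s \right)} = - \frac{s + s}{4} = - \frac{2 s}{4} = - \frac{s}{2}$)
$\frac{1}{O{\left(-496 \right)} + 570606} = \frac{1}{\left(- \frac{1}{2}\right) \left(-496\right) + 570606} = \frac{1}{248 + 570606} = \frac{1}{570854}$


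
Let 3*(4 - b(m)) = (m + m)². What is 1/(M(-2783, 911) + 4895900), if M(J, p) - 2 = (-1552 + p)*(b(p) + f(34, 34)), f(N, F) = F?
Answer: 3/2142532076 ≈ 1.4002e-9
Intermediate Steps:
b(m) = 4 - 4*m²/3 (b(m) = 4 - (m + m)²/3 = 4 - 4*m²/3)
M(J, p) = 2 + (-1552 + p)*(38 - 4*p²/3) (M(J, p) = 2 + (-1552 + p)*((4 - 4*p²/3) + 34) = 2 + (-1552 + p)*(38 - 4*p²/3))
1/(M(-2783, 911) + 4895900) = 1/((-58974 + 38*911 - 4/3*911³ + (6208/3)*911²) + 4895900) = 1/((-58974 + 34618 - 4/3*756058031 + (6208/3)*829921) + 4895900) = 1/((-58974 + 34618 - 3024232124/3 + 5152149568/3) + 4895900) = 1/(2127844376/3 + 4895900) = 1/(2142532076/3) = 3/2142532076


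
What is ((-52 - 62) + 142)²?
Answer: 784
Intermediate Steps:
((-52 - 62) + 142)² = (-114 + 142)² = 28² = 784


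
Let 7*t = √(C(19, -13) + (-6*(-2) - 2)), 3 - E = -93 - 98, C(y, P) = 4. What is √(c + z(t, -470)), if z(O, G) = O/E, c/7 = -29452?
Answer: √(-380200226896 + 1358*√14)/1358 ≈ 454.05*I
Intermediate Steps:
c = -206164 (c = 7*(-29452) = -206164)
E = 194 (E = 3 - (-93 - 98) = 3 - 1*(-191) = 3 + 191 = 194)
t = √14/7 (t = √(4 + (-6*(-2) - 2))/7 = √(4 + (12 - 2))/7 = √(4 + 10)/7 = √14/7 ≈ 0.53452)
z(O, G) = O/194
√(c + z(t, -470)) = √(-206164 + (√14/7)/194) = √(-206164 + √14/1358)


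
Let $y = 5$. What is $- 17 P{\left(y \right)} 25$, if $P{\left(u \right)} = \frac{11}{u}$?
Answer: $-935$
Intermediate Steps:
$- 17 P{\left(y \right)} 25 = - 17 \cdot \frac{11}{5} \cdot 25 = - 17 \cdot 11 \cdot \frac{1}{5} \cdot 25 = \left(-17\right) \frac{11}{5} \cdot 25 = \left(- \frac{187}{5}\right) 25 = -935$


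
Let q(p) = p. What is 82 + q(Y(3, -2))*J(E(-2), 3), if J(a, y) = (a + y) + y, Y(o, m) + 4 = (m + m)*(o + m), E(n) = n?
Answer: 50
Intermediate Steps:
Y(o, m) = -4 + 2*m*(m + o) (Y(o, m) = -4 + (m + m)*(o + m) = -4 + (2*m)*(m + o) = -4 + 2*m*(m + o))
J(a, y) = a + 2*y
82 + q(Y(3, -2))*J(E(-2), 3) = 82 + (-4 + 2*(-2)**2 + 2*(-2)*3)*(-2 + 2*3) = 82 + (-4 + 2*4 - 12)*(-2 + 6) = 82 + (-4 + 8 - 12)*4 = 82 - 8*4 = 82 - 32 = 50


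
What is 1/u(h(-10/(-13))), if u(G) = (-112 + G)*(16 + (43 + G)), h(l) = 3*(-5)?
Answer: -1/5588 ≈ -0.00017895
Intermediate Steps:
h(l) = -15
u(G) = (-112 + G)*(59 + G)
1/u(h(-10/(-13))) = 1/(-6608 + (-15)² - 53*(-15)) = 1/(-6608 + 225 + 795) = 1/(-5588) = -1/5588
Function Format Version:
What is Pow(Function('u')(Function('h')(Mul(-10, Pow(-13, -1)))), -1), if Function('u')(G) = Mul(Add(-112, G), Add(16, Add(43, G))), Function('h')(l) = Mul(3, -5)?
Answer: Rational(-1, 5588) ≈ -0.00017895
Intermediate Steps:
Function('h')(l) = -15
Function('u')(G) = Mul(Add(-112, G), Add(59, G))
Pow(Function('u')(Function('h')(Mul(-10, Pow(-13, -1)))), -1) = Pow(Add(-6608, Pow(-15, 2), Mul(-53, -15)), -1) = Pow(Add(-6608, 225, 795), -1) = Pow(-5588, -1) = Rational(-1, 5588)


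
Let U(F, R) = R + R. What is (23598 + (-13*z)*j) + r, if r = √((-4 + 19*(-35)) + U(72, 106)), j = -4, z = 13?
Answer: 24274 + I*√457 ≈ 24274.0 + 21.378*I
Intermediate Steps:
U(F, R) = 2*R
r = I*√457 (r = √((-4 + 19*(-35)) + 2*106) = √((-4 - 665) + 212) = √(-669 + 212) = √(-457) = I*√457 ≈ 21.378*I)
(23598 + (-13*z)*j) + r = (23598 - 13*13*(-4)) + I*√457 = (23598 - 169*(-4)) + I*√457 = (23598 + 676) + I*√457 = 24274 + I*√457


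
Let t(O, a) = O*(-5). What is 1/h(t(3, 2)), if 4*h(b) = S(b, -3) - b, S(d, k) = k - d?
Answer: 4/27 ≈ 0.14815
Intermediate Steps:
t(O, a) = -5*O
h(b) = -3/4 - b/2 (h(b) = ((-3 - b) - b)/4 = (-3 - 2*b)/4 = -3/4 - b/2)
1/h(t(3, 2)) = 1/(-3/4 - (-5)*3/2) = 1/(-3/4 - 1/2*(-15)) = 1/(-3/4 + 15/2) = 1/(27/4) = 4/27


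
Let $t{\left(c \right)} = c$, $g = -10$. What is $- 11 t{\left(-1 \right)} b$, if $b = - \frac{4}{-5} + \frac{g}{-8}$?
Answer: $\frac{451}{20} \approx 22.55$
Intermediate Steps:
$b = \frac{41}{20}$ ($b = - \frac{4}{-5} - \frac{10}{-8} = \left(-4\right) \left(- \frac{1}{5}\right) - - \frac{5}{4} = \frac{4}{5} + \frac{5}{4} = \frac{41}{20} \approx 2.05$)
$- 11 t{\left(-1 \right)} b = \left(-11\right) \left(-1\right) \frac{41}{20} = 11 \cdot \frac{41}{20} = \frac{451}{20}$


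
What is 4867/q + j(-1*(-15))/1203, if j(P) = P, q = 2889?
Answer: 1966112/1158489 ≈ 1.6971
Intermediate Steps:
4867/q + j(-1*(-15))/1203 = 4867/2889 - 1*(-15)/1203 = 4867*(1/2889) + 15*(1/1203) = 4867/2889 + 5/401 = 1966112/1158489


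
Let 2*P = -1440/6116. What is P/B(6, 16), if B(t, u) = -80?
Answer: 9/6116 ≈ 0.0014715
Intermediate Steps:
P = -180/1529 (P = (-1440/6116)/2 = (-1440*1/6116)/2 = (1/2)*(-360/1529) = -180/1529 ≈ -0.11772)
P/B(6, 16) = -180/1529/(-80) = -180/1529*(-1/80) = 9/6116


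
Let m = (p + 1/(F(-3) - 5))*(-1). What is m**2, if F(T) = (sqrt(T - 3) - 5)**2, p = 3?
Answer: (-3551*I + 2580*sqrt(6))/(4*(-101*I + 70*sqrt(6))) ≈ 9.1049 + 0.18572*I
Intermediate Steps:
F(T) = (-5 + sqrt(-3 + T))**2 (F(T) = (sqrt(-3 + T) - 5)**2 = (-5 + sqrt(-3 + T))**2)
m = -3 - 1/(-5 + (-5 + I*sqrt(6))**2) (m = (3 + 1/((-5 + sqrt(-3 - 3))**2 - 5))*(-1) = (3 + 1/((-5 + sqrt(-6))**2 - 5))*(-1) = (3 + 1/((-5 + I*sqrt(6))**2 - 5))*(-1) = (3 + 1/(-5 + (-5 + I*sqrt(6))**2))*(-1) = -3 - 1/(-5 + (-5 + I*sqrt(6))**2) ≈ -3.0176 - 0.030772*I)
m**2 = ((-43*I - 30*sqrt(6))/(2*(5*sqrt(6) + 7*I)))**2 = (-43*I - 30*sqrt(6))**2/(4*(5*sqrt(6) + 7*I)**2)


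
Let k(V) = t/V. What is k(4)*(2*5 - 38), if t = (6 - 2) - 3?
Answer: -7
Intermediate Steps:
t = 1 (t = 4 - 3 = 1)
k(V) = 1/V
k(4)*(2*5 - 38) = (2*5 - 38)/4 = (10 - 38)/4 = (¼)*(-28) = -7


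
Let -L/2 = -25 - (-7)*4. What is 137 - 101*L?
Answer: 743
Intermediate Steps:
L = -6 (L = -2*(-25 - (-7)*4) = -2*(-25 - 1*(-28)) = -2*(-25 + 28) = -2*3 = -6)
137 - 101*L = 137 - 101*(-6) = 137 + 606 = 743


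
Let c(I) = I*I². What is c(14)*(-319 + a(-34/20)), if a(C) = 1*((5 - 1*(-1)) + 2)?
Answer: -853384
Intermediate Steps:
a(C) = 8 (a(C) = 1*((5 + 1) + 2) = 1*(6 + 2) = 1*8 = 8)
c(I) = I³
c(14)*(-319 + a(-34/20)) = 14³*(-319 + 8) = 2744*(-311) = -853384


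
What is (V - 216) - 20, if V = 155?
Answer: -81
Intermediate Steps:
(V - 216) - 20 = (155 - 216) - 20 = -61 - 20 = -81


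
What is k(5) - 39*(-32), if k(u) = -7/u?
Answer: 6233/5 ≈ 1246.6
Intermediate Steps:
k(5) - 39*(-32) = -7/5 - 39*(-32) = -7*⅕ + 1248 = -7/5 + 1248 = 6233/5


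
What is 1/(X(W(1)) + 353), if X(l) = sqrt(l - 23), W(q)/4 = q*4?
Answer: 353/124616 - I*sqrt(7)/124616 ≈ 0.0028327 - 2.1231e-5*I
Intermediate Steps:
W(q) = 16*q (W(q) = 4*(q*4) = 4*(4*q) = 16*q)
X(l) = sqrt(-23 + l)
1/(X(W(1)) + 353) = 1/(sqrt(-23 + 16*1) + 353) = 1/(sqrt(-23 + 16) + 353) = 1/(sqrt(-7) + 353) = 1/(I*sqrt(7) + 353) = 1/(353 + I*sqrt(7))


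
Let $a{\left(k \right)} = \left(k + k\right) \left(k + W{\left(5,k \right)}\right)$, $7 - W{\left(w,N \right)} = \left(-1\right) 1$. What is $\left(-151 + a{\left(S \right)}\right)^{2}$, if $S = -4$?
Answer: $33489$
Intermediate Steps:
$W{\left(w,N \right)} = 8$ ($W{\left(w,N \right)} = 7 - \left(-1\right) 1 = 7 - -1 = 7 + 1 = 8$)
$a{\left(k \right)} = 2 k \left(8 + k\right)$ ($a{\left(k \right)} = \left(k + k\right) \left(k + 8\right) = 2 k \left(8 + k\right)$)
$\left(-151 + a{\left(S \right)}\right)^{2} = \left(-151 + 2 \left(-4\right) \left(8 - 4\right)\right)^{2} = \left(-151 + 2 \left(-4\right) 4\right)^{2} = \left(-151 - 32\right)^{2} = \left(-183\right)^{2} = 33489$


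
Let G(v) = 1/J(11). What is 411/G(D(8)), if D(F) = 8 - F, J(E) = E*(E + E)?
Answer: 99462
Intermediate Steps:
J(E) = 2*E**2 (J(E) = E*(2*E) = 2*E**2)
G(v) = 1/242 (G(v) = 1/(2*11**2) = 1/(2*121) = 1/242)
411/G(D(8)) = 411/(1/242) = 411*242 = 99462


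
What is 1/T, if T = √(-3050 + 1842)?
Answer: -I*√302/604 ≈ -0.028772*I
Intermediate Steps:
T = 2*I*√302 (T = √(-1208) = 2*I*√302 ≈ 34.756*I)
1/T = 1/(2*I*√302) = -I*√302/604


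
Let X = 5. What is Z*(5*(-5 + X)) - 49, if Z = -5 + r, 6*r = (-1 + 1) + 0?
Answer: -49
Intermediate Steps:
r = 0 (r = ((-1 + 1) + 0)/6 = (0 + 0)/6 = (1/6)*0 = 0)
Z = -5 (Z = -5 + 0 = -5)
Z*(5*(-5 + X)) - 49 = -25*(-5 + 5) - 49 = -25*0 - 49 = -5*0 - 49 = 0 - 49 = -49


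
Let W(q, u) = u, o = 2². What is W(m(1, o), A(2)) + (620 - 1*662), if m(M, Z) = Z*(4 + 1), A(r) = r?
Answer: -40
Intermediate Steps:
o = 4
m(M, Z) = 5*Z (m(M, Z) = Z*5 = 5*Z)
W(m(1, o), A(2)) + (620 - 1*662) = 2 + (620 - 1*662) = 2 + (620 - 662) = 2 - 42 = -40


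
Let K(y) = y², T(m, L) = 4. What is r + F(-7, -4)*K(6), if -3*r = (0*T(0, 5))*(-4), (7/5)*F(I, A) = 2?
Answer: 360/7 ≈ 51.429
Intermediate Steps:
F(I, A) = 10/7 (F(I, A) = (5/7)*2 = 10/7)
r = 0 (r = -0*4*(-4)/3 = -0*(-4) = -⅓*0 = 0)
r + F(-7, -4)*K(6) = 0 + (10/7)*6² = 0 + (10/7)*36 = 0 + 360/7 = 360/7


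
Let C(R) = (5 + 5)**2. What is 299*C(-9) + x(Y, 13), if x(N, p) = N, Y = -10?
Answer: 29890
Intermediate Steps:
C(R) = 100 (C(R) = 10**2 = 100)
299*C(-9) + x(Y, 13) = 299*100 - 10 = 29900 - 10 = 29890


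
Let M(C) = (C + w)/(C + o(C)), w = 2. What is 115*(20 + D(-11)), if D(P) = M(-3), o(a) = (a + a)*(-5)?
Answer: 61985/27 ≈ 2295.7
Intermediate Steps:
o(a) = -10*a (o(a) = (2*a)*(-5) = -10*a)
M(C) = -(2 + C)/(9*C) (M(C) = (C + 2)/(C - 10*C) = (2 + C)/((-9*C)) = (2 + C)*(-1/(9*C)) = -(2 + C)/(9*C))
D(P) = -1/27 (D(P) = (1/9)*(-2 - 1*(-3))/(-3) = (1/9)*(-1/3)*(-2 + 3) = (1/9)*(-1/3)*1 = -1/27)
115*(20 + D(-11)) = 115*(20 - 1/27) = 115*(539/27) = 61985/27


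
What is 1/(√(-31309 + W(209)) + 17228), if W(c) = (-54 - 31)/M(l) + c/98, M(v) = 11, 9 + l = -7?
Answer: 18571784/319988451885 - 7*I*√742656926/319988451885 ≈ 5.8039e-5 - 5.9615e-7*I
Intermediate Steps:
l = -16 (l = -9 - 7 = -16)
W(c) = -85/11 + c/98 (W(c) = (-54 - 31)/11 + c/98 = -85*1/11 + c*(1/98) = -85/11 + c/98)
1/(√(-31309 + W(209)) + 17228) = 1/(√(-31309 + (-85/11 + (1/98)*209)) + 17228) = 1/(√(-31309 + (-85/11 + 209/98)) + 17228) = 1/(√(-31309 - 6031/1078) + 17228) = 1/(√(-33757133/1078) + 17228) = 1/(I*√742656926/154 + 17228) = 1/(17228 + I*√742656926/154)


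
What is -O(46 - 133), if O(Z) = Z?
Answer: 87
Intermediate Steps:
-O(46 - 133) = -(46 - 133) = -1*(-87) = 87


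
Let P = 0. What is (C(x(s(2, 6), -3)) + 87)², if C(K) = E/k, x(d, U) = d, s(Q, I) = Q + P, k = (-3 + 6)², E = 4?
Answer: 619369/81 ≈ 7646.5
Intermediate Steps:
k = 9 (k = 3² = 9)
s(Q, I) = Q (s(Q, I) = Q + 0 = Q)
C(K) = 4/9
(C(x(s(2, 6), -3)) + 87)² = (4/9 + 87)² = (787/9)² = 619369/81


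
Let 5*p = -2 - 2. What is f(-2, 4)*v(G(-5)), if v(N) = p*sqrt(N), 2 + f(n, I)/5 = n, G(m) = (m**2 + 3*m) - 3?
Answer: 16*sqrt(7) ≈ 42.332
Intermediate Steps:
G(m) = -3 + m**2 + 3*m
p = -4/5 (p = (-2 - 2)/5 = (1/5)*(-4) = -4/5 ≈ -0.80000)
f(n, I) = -10 + 5*n
v(N) = -4*sqrt(N)/5
f(-2, 4)*v(G(-5)) = (-10 + 5*(-2))*(-4*sqrt(-3 + (-5)**2 + 3*(-5))/5) = (-10 - 10)*(-4*sqrt(-3 + 25 - 15)/5) = -(-16)*sqrt(7) = 16*sqrt(7)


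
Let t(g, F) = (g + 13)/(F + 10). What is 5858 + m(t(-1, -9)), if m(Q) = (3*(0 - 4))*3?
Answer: 5822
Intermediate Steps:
t(g, F) = (13 + g)/(10 + F)
m(Q) = -36 (m(Q) = (3*(-4))*3 = -12*3 = -36)
5858 + m(t(-1, -9)) = 5858 - 36 = 5822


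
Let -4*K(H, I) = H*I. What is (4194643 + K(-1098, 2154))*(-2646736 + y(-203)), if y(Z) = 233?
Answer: -12665941051748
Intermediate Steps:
K(H, I) = -H*I/4
(4194643 + K(-1098, 2154))*(-2646736 + y(-203)) = (4194643 - ¼*(-1098)*2154)*(-2646736 + 233) = (4194643 + 591273)*(-2646503) = 4785916*(-2646503) = -12665941051748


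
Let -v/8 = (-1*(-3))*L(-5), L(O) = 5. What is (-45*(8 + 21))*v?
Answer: 156600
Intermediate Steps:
v = -120 (v = -8*(-1*(-3))*5 = -24*5 = -8*15 = -120)
(-45*(8 + 21))*v = -45*(8 + 21)*(-120) = -45*29*(-120) = -1305*(-120) = 156600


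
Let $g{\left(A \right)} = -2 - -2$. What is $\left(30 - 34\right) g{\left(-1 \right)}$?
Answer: $0$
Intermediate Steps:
$g{\left(A \right)} = 0$ ($g{\left(A \right)} = -2 + 2 = 0$)
$\left(30 - 34\right) g{\left(-1 \right)} = \left(30 - 34\right) 0 = \left(-4\right) 0 = 0$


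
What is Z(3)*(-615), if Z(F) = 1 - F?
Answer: 1230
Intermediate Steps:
Z(3)*(-615) = (1 - 1*3)*(-615) = (1 - 3)*(-615) = -2*(-615) = 1230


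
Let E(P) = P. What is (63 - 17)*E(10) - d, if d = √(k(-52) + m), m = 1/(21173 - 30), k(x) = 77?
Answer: 460 - 2*√8605264429/21143 ≈ 451.23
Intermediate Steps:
m = 1/21143 ≈ 4.7297e-5
d = 2*√8605264429/21143 (d = √(77 + 1/21143) = √(1628012/21143) = 2*√8605264429/21143 ≈ 8.7750)
(63 - 17)*E(10) - d = (63 - 17)*10 - 2*√8605264429/21143 = 46*10 - 2*√8605264429/21143 = 460 - 2*√8605264429/21143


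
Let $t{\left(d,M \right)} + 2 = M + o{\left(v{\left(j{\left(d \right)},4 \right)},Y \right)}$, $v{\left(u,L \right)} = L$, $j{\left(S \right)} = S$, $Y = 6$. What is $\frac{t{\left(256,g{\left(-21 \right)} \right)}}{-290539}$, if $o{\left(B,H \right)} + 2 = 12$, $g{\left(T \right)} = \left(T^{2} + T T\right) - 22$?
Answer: $- \frac{868}{290539} \approx -0.0029875$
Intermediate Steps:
$g{\left(T \right)} = -22 + 2 T^{2}$ ($g{\left(T \right)} = \left(T^{2} + T^{2}\right) - 22 = 2 T^{2} - 22 = -22 + 2 T^{2}$)
$o{\left(B,H \right)} = 10$ ($o{\left(B,H \right)} = -2 + 12 = 10$)
$t{\left(d,M \right)} = 8 + M$ ($t{\left(d,M \right)} = -2 + \left(M + 10\right) = -2 + \left(10 + M\right) = 8 + M$)
$\frac{t{\left(256,g{\left(-21 \right)} \right)}}{-290539} = \frac{8 - \left(22 - 2 \left(-21\right)^{2}\right)}{-290539} = \left(8 + \left(-22 + 2 \cdot 441\right)\right) \left(- \frac{1}{290539}\right) = \left(8 + \left(-22 + 882\right)\right) \left(- \frac{1}{290539}\right) = \left(8 + 860\right) \left(- \frac{1}{290539}\right) = 868 \left(- \frac{1}{290539}\right) = - \frac{868}{290539}$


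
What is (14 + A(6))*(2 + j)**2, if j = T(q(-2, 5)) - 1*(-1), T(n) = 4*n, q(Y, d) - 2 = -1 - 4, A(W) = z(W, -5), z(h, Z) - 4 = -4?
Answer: 1134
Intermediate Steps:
z(h, Z) = 0 (z(h, Z) = 4 - 4 = 0)
A(W) = 0
q(Y, d) = -3 (q(Y, d) = 2 + (-1 - 4) = 2 - 5 = -3)
j = -11 (j = 4*(-3) - 1*(-1) = -12 + 1 = -11)
(14 + A(6))*(2 + j)**2 = (14 + 0)*(2 - 11)**2 = 14*(-9)**2 = 14*81 = 1134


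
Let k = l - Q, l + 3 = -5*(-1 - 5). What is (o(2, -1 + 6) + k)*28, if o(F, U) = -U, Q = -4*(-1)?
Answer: 504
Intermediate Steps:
Q = 4
l = 27 (l = -3 - 5*(-1 - 5) = -3 - 5*(-6) = -3 + 30 = 27)
k = 23 (k = 27 - 1*4 = 27 - 4 = 23)
(o(2, -1 + 6) + k)*28 = (-(-1 + 6) + 23)*28 = (-1*5 + 23)*28 = (-5 + 23)*28 = 18*28 = 504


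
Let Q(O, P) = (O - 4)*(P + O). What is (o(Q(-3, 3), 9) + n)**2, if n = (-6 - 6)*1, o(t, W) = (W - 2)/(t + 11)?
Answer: 15625/121 ≈ 129.13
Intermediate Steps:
Q(O, P) = (-4 + O)*(O + P)
o(t, W) = (-2 + W)/(11 + t)
n = -12 (n = -12*1 = -12)
(o(Q(-3, 3), 9) + n)**2 = ((-2 + 9)/(11 + ((-3)**2 - 4*(-3) - 4*3 - 3*3)) - 12)**2 = (7/(11 + (9 + 12 - 12 - 9)) - 12)**2 = (7/(11 + 0) - 12)**2 = (7/11 - 12)**2 = (-125/11)**2 = 15625/121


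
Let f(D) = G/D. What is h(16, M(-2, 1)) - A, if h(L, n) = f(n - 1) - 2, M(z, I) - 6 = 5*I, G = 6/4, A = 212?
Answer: -4277/20 ≈ -213.85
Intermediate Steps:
G = 3/2 (G = 6*(¼) = 3/2 ≈ 1.5000)
M(z, I) = 6 + 5*I
f(D) = 3/(2*D)
h(L, n) = -2 + 3/(2*(-1 + n)) (h(L, n) = 3/(2*(n - 1)) - 2 = 3/(2*(-1 + n)) - 2 = -2 + 3/(2*(-1 + n)))
h(16, M(-2, 1)) - A = (7 - 4*(6 + 5*1))/(2*(-1 + (6 + 5*1))) - 1*212 = (7 - 4*(6 + 5))/(2*(-1 + (6 + 5))) - 212 = (7 - 4*11)/(2*(-1 + 11)) - 212 = (½)*(7 - 44)/10 - 212 = (½)*(⅒)*(-37) - 212 = -37/20 - 212 = -4277/20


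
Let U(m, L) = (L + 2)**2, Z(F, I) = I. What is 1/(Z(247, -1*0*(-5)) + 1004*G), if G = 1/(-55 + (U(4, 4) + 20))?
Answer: 1/1004 ≈ 0.00099602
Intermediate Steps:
U(m, L) = (2 + L)**2
G = 1 (G = 1/(-55 + ((2 + 4)**2 + 20)) = 1/(-55 + (6**2 + 20)) = 1/(-55 + (36 + 20)) = 1/(-55 + 56) = 1/1 = 1)
1/(Z(247, -1*0*(-5)) + 1004*G) = 1/(-1*0*(-5) + 1004*1) = 1/(0*(-5) + 1004) = 1/(0 + 1004) = 1/1004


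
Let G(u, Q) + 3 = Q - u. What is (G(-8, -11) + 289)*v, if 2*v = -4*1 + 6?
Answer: 283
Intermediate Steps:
G(u, Q) = -3 + Q - u (G(u, Q) = -3 + (Q - u) = -3 + Q - u)
v = 1 (v = (-4*1 + 6)/2 = (-4 + 6)/2 = (1/2)*2 = 1)
(G(-8, -11) + 289)*v = ((-3 - 11 - 1*(-8)) + 289)*1 = ((-3 - 11 + 8) + 289)*1 = (-6 + 289)*1 = 283*1 = 283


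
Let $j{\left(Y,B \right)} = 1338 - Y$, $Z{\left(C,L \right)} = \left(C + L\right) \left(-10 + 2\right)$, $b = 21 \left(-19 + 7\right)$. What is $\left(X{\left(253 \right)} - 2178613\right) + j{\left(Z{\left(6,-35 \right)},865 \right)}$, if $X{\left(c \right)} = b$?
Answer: $-2177759$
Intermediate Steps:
$b = -252$ ($b = 21 \left(-12\right) = -252$)
$Z{\left(C,L \right)} = - 8 C - 8 L$ ($Z{\left(C,L \right)} = \left(C + L\right) \left(-8\right) = - 8 C - 8 L$)
$X{\left(c \right)} = -252$
$\left(X{\left(253 \right)} - 2178613\right) + j{\left(Z{\left(6,-35 \right)},865 \right)} = \left(-252 - 2178613\right) - \left(-1338 - 48 + 280\right) = -2178865 + \left(1338 - \left(-48 + 280\right)\right) = -2178865 + \left(1338 - 232\right) = -2178865 + 1106 = -2177759$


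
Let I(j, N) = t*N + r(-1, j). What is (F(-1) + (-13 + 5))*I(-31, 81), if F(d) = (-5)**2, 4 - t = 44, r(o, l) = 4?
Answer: -55012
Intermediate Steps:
t = -40 (t = 4 - 1*44 = 4 - 44 = -40)
I(j, N) = 4 - 40*N (I(j, N) = -40*N + 4 = 4 - 40*N)
F(d) = 25
(F(-1) + (-13 + 5))*I(-31, 81) = (25 + (-13 + 5))*(4 - 40*81) = (25 - 8)*(4 - 3240) = 17*(-3236) = -55012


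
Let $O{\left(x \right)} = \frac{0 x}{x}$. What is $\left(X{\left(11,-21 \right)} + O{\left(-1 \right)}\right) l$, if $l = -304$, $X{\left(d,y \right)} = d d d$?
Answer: $-404624$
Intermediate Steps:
$O{\left(x \right)} = 0$ ($O{\left(x \right)} = \frac{0}{x} = 0$)
$X{\left(d,y \right)} = d^{3}$ ($X{\left(d,y \right)} = d^{2} d = d^{3}$)
$\left(X{\left(11,-21 \right)} + O{\left(-1 \right)}\right) l = \left(11^{3} + 0\right) \left(-304\right) = \left(1331 + 0\right) \left(-304\right) = 1331 \left(-304\right) = -404624$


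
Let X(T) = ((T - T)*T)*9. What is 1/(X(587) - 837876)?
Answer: -1/837876 ≈ -1.1935e-6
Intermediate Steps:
X(T) = 0 (X(T) = (0*T)*9 = 0*9 = 0)
1/(X(587) - 837876) = 1/(0 - 837876) = 1/(-837876) = -1/837876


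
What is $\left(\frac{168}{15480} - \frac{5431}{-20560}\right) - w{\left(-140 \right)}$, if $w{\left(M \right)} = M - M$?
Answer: $\frac{729383}{2652240} \approx 0.27501$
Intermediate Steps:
$w{\left(M \right)} = 0$
$\left(\frac{168}{15480} - \frac{5431}{-20560}\right) - w{\left(-140 \right)} = \left(\frac{168}{15480} - \frac{5431}{-20560}\right) - 0 = \left(168 \cdot \frac{1}{15480} - - \frac{5431}{20560}\right) + 0 = \left(\frac{7}{645} + \frac{5431}{20560}\right) + 0 = \frac{729383}{2652240} + 0 = \frac{729383}{2652240}$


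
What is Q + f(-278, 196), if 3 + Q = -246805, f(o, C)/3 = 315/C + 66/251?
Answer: -1734527195/7028 ≈ -2.4680e+5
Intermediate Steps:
f(o, C) = 198/251 + 945/C (f(o, C) = 3*(315/C + 66/251) = 3*(66/251 + 315/C) = 198/251 + 945/C)
Q = -246808 (Q = -3 - 246805 = -246808)
Q + f(-278, 196) = -246808 + (198/251 + 945/196) = -246808 + (198/251 + 945*(1/196)) = -246808 + (198/251 + 135/28) = -246808 + 39429/7028 = -1734527195/7028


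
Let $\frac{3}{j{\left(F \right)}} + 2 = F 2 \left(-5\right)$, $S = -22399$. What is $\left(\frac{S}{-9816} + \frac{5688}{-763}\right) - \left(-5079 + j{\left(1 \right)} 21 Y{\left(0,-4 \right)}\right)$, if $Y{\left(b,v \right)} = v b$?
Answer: $\frac{38000976061}{7489608} \approx 5073.8$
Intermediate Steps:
$j{\left(F \right)} = \frac{3}{-2 - 10 F}$ ($j{\left(F \right)} = \frac{3}{-2 + F 2 \left(-5\right)} = \frac{3}{-2 + 2 F \left(-5\right)} = \frac{3}{-2 - 10 F}$)
$Y{\left(b,v \right)} = b v$
$\left(\frac{S}{-9816} + \frac{5688}{-763}\right) - \left(-5079 + j{\left(1 \right)} 21 Y{\left(0,-4 \right)}\right) = \left(- \frac{22399}{-9816} + \frac{5688}{-763}\right) + \left(5079 - - \frac{3}{2 + 10 \cdot 1} \cdot 21 \cdot 0 \left(-4\right)\right) = \left(\left(-22399\right) \left(- \frac{1}{9816}\right) + 5688 \left(- \frac{1}{763}\right)\right) + \left(5079 - - \frac{3}{2 + 10} \cdot 21 \cdot 0\right) = \left(\frac{22399}{9816} - \frac{5688}{763}\right) + \left(5079 - - \frac{3}{12} \cdot 21 \cdot 0\right) = - \frac{38742971}{7489608} + \left(5079 - \left(-3\right) \frac{1}{12} \cdot 21 \cdot 0\right) = - \frac{38742971}{7489608} + \left(5079 - \left(- \frac{1}{4}\right) 21 \cdot 0\right) = - \frac{38742971}{7489608} + \left(5079 - \left(- \frac{21}{4}\right) 0\right) = - \frac{38742971}{7489608} + \left(5079 - 0\right) = - \frac{38742971}{7489608} + \left(5079 + 0\right) = - \frac{38742971}{7489608} + 5079 = \frac{38000976061}{7489608}$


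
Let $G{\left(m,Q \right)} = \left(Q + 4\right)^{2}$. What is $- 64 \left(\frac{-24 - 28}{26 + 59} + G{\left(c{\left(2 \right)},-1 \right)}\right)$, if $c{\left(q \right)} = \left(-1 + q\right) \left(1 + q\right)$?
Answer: $- \frac{45632}{85} \approx -536.85$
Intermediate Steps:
$c{\left(q \right)} = \left(1 + q\right) \left(-1 + q\right)$
$G{\left(m,Q \right)} = \left(4 + Q\right)^{2}$
$- 64 \left(\frac{-24 - 28}{26 + 59} + G{\left(c{\left(2 \right)},-1 \right)}\right) = - 64 \left(\frac{-24 - 28}{26 + 59} + \left(4 - 1\right)^{2}\right) = - 64 \left(- \frac{52}{85} + 3^{2}\right) = - 64 \left(\left(-52\right) \frac{1}{85} + 9\right) = - 64 \left(- \frac{52}{85} + 9\right) = \left(-64\right) \frac{713}{85} = - \frac{45632}{85}$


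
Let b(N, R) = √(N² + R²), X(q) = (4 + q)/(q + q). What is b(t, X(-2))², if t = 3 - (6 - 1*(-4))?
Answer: 197/4 ≈ 49.250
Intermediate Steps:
t = -7 (t = 3 - (6 + 4) = 3 - 1*10 = 3 - 10 = -7)
X(q) = (4 + q)/(2*q) (X(q) = (4 + q)/((2*q)) = (1/(2*q))*(4 + q) = (4 + q)/(2*q))
b(t, X(-2))² = (√((-7)² + ((½)*(4 - 2)/(-2))²))² = (√(49 + ((½)*(-½)*2)²))² = (√(49 + (-½)²))² = (√(49 + ¼))² = (√(197/4))² = (√197/2)² = 197/4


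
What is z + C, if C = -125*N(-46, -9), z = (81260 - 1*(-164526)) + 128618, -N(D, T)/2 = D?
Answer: 362904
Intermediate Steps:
N(D, T) = -2*D
z = 374404 (z = (81260 + 164526) + 128618 = 245786 + 128618 = 374404)
C = -11500 (C = -(-250)*(-46) = -125*92 = -11500)
z + C = 374404 - 11500 = 362904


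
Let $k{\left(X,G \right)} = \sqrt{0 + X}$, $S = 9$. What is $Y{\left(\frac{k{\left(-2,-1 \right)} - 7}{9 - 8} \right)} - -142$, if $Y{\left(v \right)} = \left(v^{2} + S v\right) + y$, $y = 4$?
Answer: $130 - 5 i \sqrt{2} \approx 130.0 - 7.0711 i$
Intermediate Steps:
$k{\left(X,G \right)} = \sqrt{X}$
$Y{\left(v \right)} = 4 + v^{2} + 9 v$ ($Y{\left(v \right)} = \left(v^{2} + 9 v\right) + 4 = 4 + v^{2} + 9 v$)
$Y{\left(\frac{k{\left(-2,-1 \right)} - 7}{9 - 8} \right)} - -142 = \left(4 + \left(\frac{\sqrt{-2} - 7}{9 - 8}\right)^{2} + 9 \frac{\sqrt{-2} - 7}{9 - 8}\right) - -142 = \left(4 + \left(\frac{i \sqrt{2} - 7}{1}\right)^{2} + 9 \frac{i \sqrt{2} - 7}{1}\right) + 142 = \left(4 + \left(\left(-7 + i \sqrt{2}\right) 1\right)^{2} + 9 \left(-7 + i \sqrt{2}\right) 1\right) + 142 = \left(4 + \left(-7 + i \sqrt{2}\right)^{2} + 9 \left(-7 + i \sqrt{2}\right)\right) + 142 = \left(4 + \left(-7 + i \sqrt{2}\right)^{2} - \left(63 - 9 i \sqrt{2}\right)\right) + 142 = \left(-59 + \left(-7 + i \sqrt{2}\right)^{2} + 9 i \sqrt{2}\right) + 142 = 83 + \left(-7 + i \sqrt{2}\right)^{2} + 9 i \sqrt{2}$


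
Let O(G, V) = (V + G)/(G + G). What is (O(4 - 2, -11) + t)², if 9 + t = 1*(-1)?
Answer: 2401/16 ≈ 150.06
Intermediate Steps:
O(G, V) = (G + V)/(2*G) (O(G, V) = (G + V)/((2*G)) = (G + V)*(1/(2*G)) = (G + V)/(2*G))
t = -10 (t = -9 + 1*(-1) = -9 - 1 = -10)
(O(4 - 2, -11) + t)² = (((4 - 2) - 11)/(2*(4 - 2)) - 10)² = ((½)*(2 - 11)/2 - 10)² = ((½)*(½)*(-9) - 10)² = (-9/4 - 10)² = (-49/4)² = 2401/16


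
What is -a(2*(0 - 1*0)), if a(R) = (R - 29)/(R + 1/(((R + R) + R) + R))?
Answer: 0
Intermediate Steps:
a(R) = (-29 + R)/(R + 1/(4*R)) (a(R) = (-29 + R)/(R + 1/((2*R + R) + R)) = (-29 + R)/(R + 1/(3*R + R)) = (-29 + R)/(R + 1/(4*R)))
-a(2*(0 - 1*0)) = -4*2*(0 - 1*0)*(-29 + 2*(0 - 1*0))/(1 + 4*(2*(0 - 1*0))**2) = -4*2*(0 + 0)*(-29 + 2*(0 + 0))/(1 + 4*(2*(0 + 0))**2) = -4*2*0*(-29 + 2*0)/(1 + 4*(2*0)**2) = -4*0*(-29 + 0)/(1 + 4*0**2) = -4*0*(-29)/(1 + 4*0) = -4*0*(-29)/(1 + 0) = -4*0*(-29)/1 = -4*0*(-29) = -1*0 = 0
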